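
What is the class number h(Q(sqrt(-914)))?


K = Q(sqrt(-914)). d mod 4 = 2, so D = disc(K) = 4d = -3656
h(K) equals the number of primitive reduced positive-definite forms (a, b, c) = a*x^2 + b*x*y + c*y^2 with b^2 - 4ac = D,
where reduced means |b| <= a <= c, with b >= 0 whenever |b| = a or a = c, and primitive means gcd(a, b, c) = 1.
Reduced forces 3a^2 <= |D| = 3656, so 1 <= a <= 34; b must have the parity of D, and c = (b^2 - D)/(4a) must be an integer >= a.
Enumerate a = 1..34, b in [-a, a]:
  a=1: (1, 0, 914)  [1]
  a=2: (2, 0, 457)  [1]
  a=3: (3, -2, 305), (3, 2, 305)  [2]
  a=4: none
  a=5: (5, -2, 183), (5, 2, 183)  [2]
  a=6: (6, -4, 153), (6, 4, 153)  [2]
  a=7..8: none
  a=9: (9, -4, 102), (9, 4, 102)  [2]
  a=10: (10, -8, 93), (10, 8, 93)  [2]
  a=11..12: none
  a=13: (13, -6, 71), (13, 6, 71)  [2]
  a=14: none
  a=15: (15, -8, 62), (15, -2, 61), (15, 2, 61), (15, 8, 62)  [4]
  a=16: none
  a=17: (17, -4, 54), (17, 4, 54)  [2]
  a=18: (18, -4, 51), (18, 4, 51)  [2]
  a=19: (19, -12, 50), (19, 12, 50)  [2]
  a=20..22: none
  a=23: (23, -22, 45), (23, 22, 45)  [2]
  a=24: none
  a=25: (25, -12, 38), (25, 12, 38)  [2]
  a=26: (26, -20, 39), (26, 20, 39)  [2]
  a=27: (27, -4, 34), (27, 4, 34)  [2]
  a=28..29: none
  a=30: (30, -28, 37), (30, -8, 31), (30, 8, 31), (30, 28, 37)  [4]
  a=31..34: none
Total reduced forms: 1 + 1 + 2 + 2 + 2 + 2 + 2 + 2 + 4 + 2 + 2 + 2 + 2 + 2 + 2 + 2 + 4 = 36
h = 36

36


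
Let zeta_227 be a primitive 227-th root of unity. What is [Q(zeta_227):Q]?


The degree equals Euler's totient phi(227).
227 = 227
phi(227) = 226

226


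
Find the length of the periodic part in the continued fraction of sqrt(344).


Run the CF algorithm for sqrt(344).
a_0 = floor(sqrt(344)) = 18; set m_0=0, q_0=1.
Recurrence: m' = q*a - m,  q' = (d - m'^2)/q,  a' = floor((a_0 + m')/q').
  step 1: m=18, q=20, a=1
  step 2: m=2, q=17, a=1
  step 3: m=15, q=7, a=4
  step 4: m=13, q=25, a=1
  step 5: m=12, q=8, a=3
  step 6: m=12, q=25, a=1
  step 7: m=13, q=7, a=4
  step 8: m=15, q=17, a=1
  step 9: m=2, q=20, a=1
  step 10: m=18, q=1, a=36
a_10 = 2*a_0 = 36, so the period closes here.
sqrt(344) = [18; 1, 1, 4, 1, 3, 1, 4, 1, 1, 36]
Period length = 10

10


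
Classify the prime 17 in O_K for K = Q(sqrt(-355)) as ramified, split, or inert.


K = Q(sqrt(-355)). Since d mod 4 = 1, disc(K) = -355.
Check p | disc: -355 mod 17 = 2.
p does not divide disc. Compute Legendre symbol (d/p):
2^((17-1)/2) mod 17 = 1
(d/p) = 1, so p splits: (p) = P*P' with e=1, f=1, g=2.
Therefore p is split.

split


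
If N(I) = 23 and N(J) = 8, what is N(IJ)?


N(IJ) = N(I) * N(J)
= 23 * 8
= 184

184


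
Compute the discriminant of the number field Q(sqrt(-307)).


For K = Q(sqrt(d)) with d squarefree: disc(K) = d if d = 1 mod 4, and disc(K) = 4d if d = 2 or 3 mod 4.
Here d = -307, and d mod 4 = 1.
d = 1 mod 4 (O_K = Z[(1+sqrt(d))/2]), so disc(K) = d = -307

-307


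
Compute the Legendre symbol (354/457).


p = 457 is prime, so compute (354/457) with the reciprocity algorithm (Jacobi-symbol steps: pull out 2s via (2/n), flip via reciprocity, reduce):
  pull out 2: (2/457) = +1  (since 457 mod 8 = 1)
  reciprocity: (177/457) -> +(457/177)
  reduce: (103/177)
  reciprocity: (103/177) -> +(177/103)
  reduce: (74/103)
  pull out 2: (2/103) = +1  (since 103 mod 8 = 7)
  reciprocity: (37/103) -> +(103/37)
  reduce: (29/37)
  reciprocity: (29/37) -> +(37/29)
  reduce: (8/29)
  pull out 2: (2/29) = -1  (since 29 mod 8 = 5)
  pull out 2: (2/29) = -1  (since 29 mod 8 = 5)
  pull out 2: (2/29) = -1  (since 29 mod 8 = 5)
  (1/29) = 1
Product of signs = -1
(354/457) = -1

-1


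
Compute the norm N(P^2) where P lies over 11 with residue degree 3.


N(P^a) = p^(a*f)
= 11^(2*3)
= 11^6
= 1771561

1771561


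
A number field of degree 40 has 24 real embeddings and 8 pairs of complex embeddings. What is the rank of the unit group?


By Dirichlet's unit theorem:
rank = r1 + r2 - 1
= 24 + 8 - 1
= 31

31


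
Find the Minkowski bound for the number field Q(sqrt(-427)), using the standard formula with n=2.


d = -427, d mod 4 = 1, so disc(K) = d = -427; |disc(K)| = 427
Imaginary quadratic field, so n = 2, s = r2 = 1, r1 = 0
M = (n!/n^n) * (4/pi)^s * sqrt(|disc(K)|) = (2!/2^2) * (4/pi)^1 * sqrt(427)
= 0.5 * 1.273240 * 20.663978
= 13.1551

13.1551


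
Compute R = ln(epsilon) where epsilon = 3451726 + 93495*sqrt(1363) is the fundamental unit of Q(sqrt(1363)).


epsilon = 3451726 + 93495*sqrt(1363)
= 6.9035e+06
R = ln(6.9035e+06)
= 15.7475

15.7475


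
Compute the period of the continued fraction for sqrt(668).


Run the CF algorithm for sqrt(668).
a_0 = floor(sqrt(668)) = 25; set m_0=0, q_0=1.
Recurrence: m' = q*a - m,  q' = (d - m'^2)/q,  a' = floor((a_0 + m')/q').
  step 1: m=25, q=43, a=1
  step 2: m=18, q=8, a=5
  step 3: m=22, q=23, a=2
  step 4: m=24, q=4, a=12
  step 5: m=24, q=23, a=2
  step 6: m=22, q=8, a=5
  step 7: m=18, q=43, a=1
  step 8: m=25, q=1, a=50
a_8 = 2*a_0 = 50, so the period closes here.
sqrt(668) = [25; 1, 5, 2, 12, 2, 5, 1, 50]
Period length = 8

8


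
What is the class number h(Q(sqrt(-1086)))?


K = Q(sqrt(-1086)). d mod 4 = 2, so D = disc(K) = 4d = -4344
h(K) equals the number of primitive reduced positive-definite forms (a, b, c) = a*x^2 + b*x*y + c*y^2 with b^2 - 4ac = D,
where reduced means |b| <= a <= c, with b >= 0 whenever |b| = a or a = c, and primitive means gcd(a, b, c) = 1.
Reduced forces 3a^2 <= |D| = 4344, so 1 <= a <= 38; b must have the parity of D, and c = (b^2 - D)/(4a) must be an integer >= a.
Enumerate a = 1..38, b in [-a, a]:
  a=1: (1, 0, 1086)  [1]
  a=2: (2, 0, 543)  [1]
  a=3: (3, 0, 362)  [1]
  a=4: none
  a=5: (5, -4, 218), (5, 4, 218)  [2]
  a=6: (6, 0, 181)  [1]
  a=7..9: none
  a=10: (10, -4, 109), (10, 4, 109)  [2]
  a=11: (11, -10, 101), (11, 10, 101)  [2]
  a=12..14: none
  a=15: (15, -6, 73), (15, 6, 73)  [2]
  a=16: none
  a=17: (17, -12, 66), (17, 12, 66)  [2]
  a=18: none
  a=19: (19, -8, 58), (19, 8, 58)  [2]
  a=20..21: none
  a=22: (22, -12, 51), (22, 12, 51)  [2]
  a=23: (23, -16, 50), (23, 16, 50)  [2]
  a=24: none
  a=25: (25, -16, 46), (25, 16, 46)  [2]
  a=26..28: none
  a=29: (29, -8, 38), (29, 8, 38)  [2]
  a=30: (30, -24, 41), (30, 24, 41)  [2]
  a=31..32: none
  a=33: (33, -12, 34), (33, 12, 34)  [2]
  a=34..38: none
Total reduced forms: 1 + 1 + 1 + 2 + 1 + 2 + 2 + 2 + 2 + 2 + 2 + 2 + 2 + 2 + 2 + 2 = 28
h = 28

28


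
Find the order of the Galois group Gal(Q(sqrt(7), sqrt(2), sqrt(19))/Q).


The 3 square roots of distinct primes are multiplicatively independent over Q,
so [K:Q] = 2^3 and Gal(K/Q) is isomorphic to (Z/2Z)^3.
|Gal| = 2^3 = 8

8


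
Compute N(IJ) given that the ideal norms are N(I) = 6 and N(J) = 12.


N(IJ) = N(I) * N(J)
= 6 * 12
= 72

72


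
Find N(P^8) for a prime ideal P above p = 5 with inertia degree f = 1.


N(P^a) = p^(a*f)
= 5^(8*1)
= 5^8
= 390625

390625


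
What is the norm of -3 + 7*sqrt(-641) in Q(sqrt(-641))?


N(a + b*sqrt(d)) = a^2 - d*b^2
= (-3)^2 - (-641)*(7)^2
= 9 + 31409
= 31418

31418


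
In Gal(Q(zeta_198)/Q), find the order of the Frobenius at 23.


The Frobenius at p in Gal(Q(zeta_n)/Q) = (Z/nZ)* is the class of p, so its order is ord_198(23), the smallest k >= 1 with 23^k = 1 mod 198.
n = 198 = 2 * 3^2 * 11, phi(198) = 60; the order divides phi(n).
Divisors of 60: 1, 2, 3, 4, 5, 6, 10, 12, 15, 20, 30, 60
Repeated squaring mod 198: 23^1 = 23, 23^2 = 133, 23^4 = 67, 23^8 = 133, 23^16 = 67, 23^32 = 133
Test divisors in increasing order:
  k=1: 23^1 = 23 mod 198
  k=2: 23^2 = 133 mod 198
  k=3: 23^3 = 133 * 23 = 89 mod 198
  k=4: 23^4 = 67 mod 198
  k=5: 23^5 = 67 * 23 = 155 mod 198
  k=6: 23^6 = 67 * 133 = 1 mod 198  <- first divisor giving 1
Order = 6

6


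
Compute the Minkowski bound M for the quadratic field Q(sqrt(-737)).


d = -737, d mod 4 = 3, so disc(K) = 4d = -2948; |disc(K)| = 2948
Imaginary quadratic field, so n = 2, s = r2 = 1, r1 = 0
M = (n!/n^n) * (4/pi)^s * sqrt(|disc(K)|) = (2!/2^2) * (4/pi)^1 * sqrt(2948)
= 0.5 * 1.273240 * 54.295488
= 34.5656

34.5656


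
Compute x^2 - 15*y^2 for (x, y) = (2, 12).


x^2 - d*y^2
= 2^2 - 15*12^2
= 4 - 2160
= -2156

-2156


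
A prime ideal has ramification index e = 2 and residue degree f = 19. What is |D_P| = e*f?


|D_P| = e * f
= 2 * 19
= 38

38


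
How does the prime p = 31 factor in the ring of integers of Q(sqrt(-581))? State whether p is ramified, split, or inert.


K = Q(sqrt(-581)). Since d mod 4 = 3, disc(K) = -2324.
Check p | disc: -2324 mod 31 = 1.
p does not divide disc. Compute Legendre symbol (d/p):
8^((31-1)/2) mod 31 = 1
(d/p) = 1, so p splits: (p) = P*P' with e=1, f=1, g=2.
Therefore p is split.

split


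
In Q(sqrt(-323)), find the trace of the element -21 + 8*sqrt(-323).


Tr(a + b*sqrt(d)) = (a + b*sqrt(d)) + (a - b*sqrt(d)) = 2a
= 2 * (-21)
= -42

-42


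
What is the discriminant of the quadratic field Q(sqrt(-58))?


For K = Q(sqrt(d)) with d squarefree: disc(K) = d if d = 1 mod 4, and disc(K) = 4d if d = 2 or 3 mod 4.
Here d = -58, and d mod 4 = 2.
d = 2 mod 4, not 1 (O_K = Z[sqrt(d)]), so disc(K) = 4d = 4 * (-58) = -232

-232


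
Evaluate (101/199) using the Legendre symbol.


p = 199 is prime, so compute (101/199) with the reciprocity algorithm (Jacobi-symbol steps: pull out 2s via (2/n), flip via reciprocity, reduce):
  reciprocity: (101/199) -> +(199/101)
  reduce: (98/101)
  pull out 2: (2/101) = -1  (since 101 mod 8 = 5)
  reciprocity: (49/101) -> +(101/49)
  reduce: (3/49)
  reciprocity: (3/49) -> +(49/3)
  reduce: (1/3)
  (1/3) = 1
Product of signs = -1
(101/199) = -1

-1


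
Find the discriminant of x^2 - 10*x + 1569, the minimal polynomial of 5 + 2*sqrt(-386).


The element 5 + 2*sqrt(-386) has minimal polynomial:
x^2 - 10*x + 1569
Discriminant = (-10)^2 - 4*(1569)
= 100 - 6276
= -6176

-6176


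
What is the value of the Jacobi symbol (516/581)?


Compute (516/581) via quadratic reciprocity:
  pull out 2: (2/581) = -1  (since 581 mod 8 = 5)
  pull out 2: (2/581) = -1  (since 581 mod 8 = 5)
  reciprocity: (129/581) -> +(581/129)
  reduce: (65/129)
  reciprocity: (65/129) -> +(129/65)
  reduce: (64/65)
  pull out 2: (2/65) = +1  (since 65 mod 8 = 1)
  pull out 2: (2/65) = +1  (since 65 mod 8 = 1)
  pull out 2: (2/65) = +1  (since 65 mod 8 = 1)
  pull out 2: (2/65) = +1  (since 65 mod 8 = 1)
  pull out 2: (2/65) = +1  (since 65 mod 8 = 1)
  pull out 2: (2/65) = +1  (since 65 mod 8 = 1)
  (1/65) = 1
Product of signs = 1

1


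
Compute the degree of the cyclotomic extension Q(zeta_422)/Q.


The degree equals Euler's totient phi(422).
422 = 2 * 211
phi(422) = 210

210


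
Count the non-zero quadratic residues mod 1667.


For prime p, the number of non-zero quadratic residues is (p-1)/2.
= (1667-1)/2
= 833

833


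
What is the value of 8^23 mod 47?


p = 47 is prime and the exponent is (p-1)/2 = 23, so by Euler's criterion 8^23 = (8/47) = +1 or -1 mod 47.
Compute by square-and-multiply:
  23 = 16 + 4 + 2 + 1 (binary 10111)
  Repeated squaring mod 47: 8^1 = 8, 8^2 = 17, 8^4 = 7, 8^8 = 2, 8^16 = 4
  8^23 = 8^16 * 8^4 * 8^2 * 8^1 = 4 * 7 * 17 * 8 mod 47
    4 * 7 = 28 = 28 mod 47
    28 * 17 = 476 = 6 mod 47
    6 * 8 = 48 = 1 mod 47
  8^23 = 1 mod 47
Result 1: 8 is a quadratic residue mod 47.
8^23 mod 47 = 1

1


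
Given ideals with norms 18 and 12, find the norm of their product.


N(IJ) = N(I) * N(J)
= 18 * 12
= 216

216


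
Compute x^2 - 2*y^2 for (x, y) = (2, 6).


x^2 - d*y^2
= 2^2 - 2*6^2
= 4 - 72
= -68

-68


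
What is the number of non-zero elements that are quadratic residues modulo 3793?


For prime p, the number of non-zero quadratic residues is (p-1)/2.
= (3793-1)/2
= 1896

1896


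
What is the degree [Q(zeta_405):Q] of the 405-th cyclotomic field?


The degree equals Euler's totient phi(405).
405 = 3^4 * 5
phi(405) = 216

216


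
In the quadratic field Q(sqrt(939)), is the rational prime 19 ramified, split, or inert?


K = Q(sqrt(939)). Since d mod 4 = 3, disc(K) = 3756.
Check p | disc: 3756 mod 19 = 13.
p does not divide disc. Compute Legendre symbol (d/p):
8^((19-1)/2) mod 19 = -1
(d/p) = -1, so p is inert: (p) stays prime with e=1, f=2, g=1.
Therefore p is inert.

inert


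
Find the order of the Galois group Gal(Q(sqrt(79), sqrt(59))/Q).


The 2 square roots of distinct primes are multiplicatively independent over Q,
so [K:Q] = 2^2 and Gal(K/Q) is isomorphic to (Z/2Z)^2.
|Gal| = 2^2 = 4

4


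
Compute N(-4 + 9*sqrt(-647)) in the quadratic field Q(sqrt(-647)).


N(a + b*sqrt(d)) = a^2 - d*b^2
= (-4)^2 - (-647)*(9)^2
= 16 + 52407
= 52423

52423


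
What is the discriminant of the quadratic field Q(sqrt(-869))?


For K = Q(sqrt(d)) with d squarefree: disc(K) = d if d = 1 mod 4, and disc(K) = 4d if d = 2 or 3 mod 4.
Here d = -869, and d mod 4 = 3.
d = 3 mod 4, not 1 (O_K = Z[sqrt(d)]), so disc(K) = 4d = 4 * (-869) = -3476

-3476


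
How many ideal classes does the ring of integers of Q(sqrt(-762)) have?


K = Q(sqrt(-762)). d mod 4 = 2, so D = disc(K) = 4d = -3048
h(K) equals the number of primitive reduced positive-definite forms (a, b, c) = a*x^2 + b*x*y + c*y^2 with b^2 - 4ac = D,
where reduced means |b| <= a <= c, with b >= 0 whenever |b| = a or a = c, and primitive means gcd(a, b, c) = 1.
Reduced forces 3a^2 <= |D| = 3048, so 1 <= a <= 31; b must have the parity of D, and c = (b^2 - D)/(4a) must be an integer >= a.
Enumerate a = 1..31, b in [-a, a]:
  a=1: (1, 0, 762)  [1]
  a=2: (2, 0, 381)  [1]
  a=3: (3, 0, 254)  [1]
  a=4..5: none
  a=6: (6, 0, 127)  [1]
  a=7: (7, -2, 109), (7, 2, 109)  [2]
  a=8..13: none
  a=14: (14, -12, 57), (14, 12, 57)  [2]
  a=15..18: none
  a=19: (19, -12, 42), (19, 12, 42)  [2]
  a=20: none
  a=21: (21, -12, 38), (21, 12, 38)  [2]
  a=22..31: none
Total reduced forms: 1 + 1 + 1 + 1 + 2 + 2 + 2 + 2 = 12
h = 12

12


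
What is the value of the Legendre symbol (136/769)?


p = 769 is prime, so compute (136/769) with the reciprocity algorithm (Jacobi-symbol steps: pull out 2s via (2/n), flip via reciprocity, reduce):
  pull out 2: (2/769) = +1  (since 769 mod 8 = 1)
  pull out 2: (2/769) = +1  (since 769 mod 8 = 1)
  pull out 2: (2/769) = +1  (since 769 mod 8 = 1)
  reciprocity: (17/769) -> +(769/17)
  reduce: (4/17)
  pull out 2: (2/17) = +1  (since 17 mod 8 = 1)
  pull out 2: (2/17) = +1  (since 17 mod 8 = 1)
  (1/17) = 1
Product of signs = 1
(136/769) = 1

1


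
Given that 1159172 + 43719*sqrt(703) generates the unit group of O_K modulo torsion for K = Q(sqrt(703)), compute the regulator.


epsilon = 1159172 + 43719*sqrt(703)
= 2.3183e+06
R = ln(2.3183e+06)
= 14.6564

14.6564


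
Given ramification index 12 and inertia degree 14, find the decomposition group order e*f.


|D_P| = e * f
= 12 * 14
= 168

168


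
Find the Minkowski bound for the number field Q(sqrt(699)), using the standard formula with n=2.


d = 699, d mod 4 = 3, so disc(K) = 4d = 2796; |disc(K)| = 2796
Real quadratic field, so n = 2, s = r2 = 0, r1 = 2
M = (n!/n^n) * (4/pi)^s * sqrt(|disc(K)|) = (2!/2^2) * (4/pi)^0 * sqrt(2796)
= 0.5 * 1.000000 * 52.877216
= 26.4386

26.4386


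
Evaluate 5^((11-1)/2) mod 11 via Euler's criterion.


p = 11 is prime and the exponent is (p-1)/2 = 5, so by Euler's criterion 5^5 = (5/11) = +1 or -1 mod 11.
Compute by square-and-multiply:
  5 = 4 + 1 (binary 101)
  Repeated squaring mod 11: 5^1 = 5, 5^2 = 3, 5^4 = 9
  5^5 = 5^4 * 5^1 = 9 * 5 mod 11
    9 * 5 = 45 = 1 mod 11
  5^5 = 1 mod 11
Result 1: 5 is a quadratic residue mod 11.
5^5 mod 11 = 1

1


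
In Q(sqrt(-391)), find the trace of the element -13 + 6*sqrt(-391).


Tr(a + b*sqrt(d)) = (a + b*sqrt(d)) + (a - b*sqrt(d)) = 2a
= 2 * (-13)
= -26

-26


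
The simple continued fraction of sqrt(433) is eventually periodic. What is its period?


Run the CF algorithm for sqrt(433).
a_0 = floor(sqrt(433)) = 20; set m_0=0, q_0=1.
Recurrence: m' = q*a - m,  q' = (d - m'^2)/q,  a' = floor((a_0 + m')/q').
  step 1: m=20, q=33, a=1
  step 2: m=13, q=8, a=4
  step 3: m=19, q=9, a=4
  step 4: m=17, q=16, a=2
  step 5: m=15, q=13, a=2
  step 6: m=11, q=24, a=1
  step 7: m=13, q=11, a=3
  step 8: m=20, q=3, a=13
  step 9: m=19, q=24, a=1
  step 10: m=5, q=17, a=1
  step 11: m=12, q=17, a=1
  step 12: m=5, q=24, a=1
  step 13: m=19, q=3, a=13
  step 14: m=20, q=11, a=3
  step 15: m=13, q=24, a=1
  step 16: m=11, q=13, a=2
  step 17: m=15, q=16, a=2
  step 18: m=17, q=9, a=4
  step 19: m=19, q=8, a=4
  step 20: m=13, q=33, a=1
  step 21: m=20, q=1, a=40
a_21 = 2*a_0 = 40, so the period closes here.
sqrt(433) = [20; 1, 4, 4, 2, 2, 1, 3, 13, 1, 1, 1, 1, 13, 3, 1, 2, 2, 4, 4, 1, 40]
Period length = 21

21


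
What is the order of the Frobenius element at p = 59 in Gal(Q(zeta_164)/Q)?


The Frobenius at p in Gal(Q(zeta_n)/Q) = (Z/nZ)* is the class of p, so its order is ord_164(59), the smallest k >= 1 with 59^k = 1 mod 164.
n = 164 = 2^2 * 41, phi(164) = 80; the order divides phi(n).
Divisors of 80: 1, 2, 4, 5, 8, 10, 16, 20, 40, 80
Repeated squaring mod 164: 59^1 = 59, 59^2 = 37, 59^4 = 57, 59^8 = 133, 59^16 = 141, 59^32 = 37, 59^64 = 57
Test divisors in increasing order:
  k=1: 59^1 = 59 mod 164
  k=2: 59^2 = 37 mod 164
  k=4: 59^4 = 57 mod 164
  k=5: 59^5 = 57 * 59 = 83 mod 164
  k=8: 59^8 = 133 mod 164
  k=10: 59^10 = 133 * 37 = 1 mod 164  <- first divisor giving 1
Order = 10

10


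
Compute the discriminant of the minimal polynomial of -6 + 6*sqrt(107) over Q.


The element -6 + 6*sqrt(107) has minimal polynomial:
x^2 + 12*x - 3816
Discriminant = (12)^2 - 4*(-3816)
= 144 + 15264
= 15408

15408


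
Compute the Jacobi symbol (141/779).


Compute (141/779) via quadratic reciprocity:
  reciprocity: (141/779) -> +(779/141)
  reduce: (74/141)
  pull out 2: (2/141) = -1  (since 141 mod 8 = 5)
  reciprocity: (37/141) -> +(141/37)
  reduce: (30/37)
  pull out 2: (2/37) = -1  (since 37 mod 8 = 5)
  reciprocity: (15/37) -> +(37/15)
  reduce: (7/15)
  reciprocity: (7/15) -> -(15/7)
  reduce: (1/7)
  (1/7) = 1
Product of signs = -1

-1


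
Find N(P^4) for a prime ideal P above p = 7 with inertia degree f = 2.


N(P^a) = p^(a*f)
= 7^(4*2)
= 7^8
= 5764801

5764801


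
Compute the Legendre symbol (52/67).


p = 67 is prime, so compute (52/67) with the reciprocity algorithm (Jacobi-symbol steps: pull out 2s via (2/n), flip via reciprocity, reduce):
  pull out 2: (2/67) = -1  (since 67 mod 8 = 3)
  pull out 2: (2/67) = -1  (since 67 mod 8 = 3)
  reciprocity: (13/67) -> +(67/13)
  reduce: (2/13)
  pull out 2: (2/13) = -1  (since 13 mod 8 = 5)
  (1/13) = 1
Product of signs = -1
(52/67) = -1

-1


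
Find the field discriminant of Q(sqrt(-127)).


For K = Q(sqrt(d)) with d squarefree: disc(K) = d if d = 1 mod 4, and disc(K) = 4d if d = 2 or 3 mod 4.
Here d = -127, and d mod 4 = 1.
d = 1 mod 4 (O_K = Z[(1+sqrt(d))/2]), so disc(K) = d = -127

-127


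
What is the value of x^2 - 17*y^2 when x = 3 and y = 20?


x^2 - d*y^2
= 3^2 - 17*20^2
= 9 - 6800
= -6791

-6791


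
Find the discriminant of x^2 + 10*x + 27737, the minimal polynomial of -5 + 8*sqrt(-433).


The element -5 + 8*sqrt(-433) has minimal polynomial:
x^2 + 10*x + 27737
Discriminant = (10)^2 - 4*(27737)
= 100 - 110948
= -110848

-110848


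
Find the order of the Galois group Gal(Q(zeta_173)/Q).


|Gal(Q(zeta_173)/Q)| = phi(173)
= 172

172


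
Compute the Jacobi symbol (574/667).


Compute (574/667) via quadratic reciprocity:
  pull out 2: (2/667) = -1  (since 667 mod 8 = 3)
  reciprocity: (287/667) -> -(667/287)
  reduce: (93/287)
  reciprocity: (93/287) -> +(287/93)
  reduce: (8/93)
  pull out 2: (2/93) = -1  (since 93 mod 8 = 5)
  pull out 2: (2/93) = -1  (since 93 mod 8 = 5)
  pull out 2: (2/93) = -1  (since 93 mod 8 = 5)
  (1/93) = 1
Product of signs = -1

-1


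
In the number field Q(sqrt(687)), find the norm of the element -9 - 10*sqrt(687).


N(a + b*sqrt(d)) = a^2 - d*b^2
= (-9)^2 - (687)*(-10)^2
= 81 - 68700
= -68619

-68619


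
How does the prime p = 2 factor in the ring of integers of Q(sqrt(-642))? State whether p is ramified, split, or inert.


K = Q(sqrt(-642)). Since d mod 4 = 2, disc(K) = -2568.
Check p | disc: -2568 mod 2 = 0.
p divides disc, so p ramifies: (p) = P^2 with e=2, f=1, g=1.
Therefore p is ramified.

ramified


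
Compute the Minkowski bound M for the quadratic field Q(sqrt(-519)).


d = -519, d mod 4 = 1, so disc(K) = d = -519; |disc(K)| = 519
Imaginary quadratic field, so n = 2, s = r2 = 1, r1 = 0
M = (n!/n^n) * (4/pi)^s * sqrt(|disc(K)|) = (2!/2^2) * (4/pi)^1 * sqrt(519)
= 0.5 * 1.273240 * 22.781571
= 14.5032

14.5032


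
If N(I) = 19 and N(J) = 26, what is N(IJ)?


N(IJ) = N(I) * N(J)
= 19 * 26
= 494

494


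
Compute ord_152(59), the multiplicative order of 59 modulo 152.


We want ord_152(59), the smallest k >= 1 with 59^k = 1 mod 152.
n = 152 = 2^3 * 19, phi(152) = 72; the order divides phi(n).
Divisors of 72: 1, 2, 3, 4, 6, 8, 9, 12, 18, 24, 36, 72
Repeated squaring mod 152: 59^1 = 59, 59^2 = 137, 59^4 = 73, 59^8 = 9, 59^16 = 81, 59^32 = 25, 59^64 = 17
Test divisors in increasing order:
  k=1: 59^1 = 59 mod 152
  k=2: 59^2 = 137 mod 152
  k=3: 59^3 = 137 * 59 = 27 mod 152
  k=4: 59^4 = 73 mod 152
  k=6: 59^6 = 73 * 137 = 121 mod 152
  k=8: 59^8 = 9 mod 152
  k=9: 59^9 = 9 * 59 = 75 mod 152
  k=12: 59^12 = 9 * 73 = 49 mod 152
  k=18: 59^18 = 81 * 137 = 1 mod 152  <- first divisor giving 1
Order = 18

18


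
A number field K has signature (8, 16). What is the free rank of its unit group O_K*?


By Dirichlet's unit theorem:
rank = r1 + r2 - 1
= 8 + 16 - 1
= 23

23


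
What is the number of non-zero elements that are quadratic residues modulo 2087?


For prime p, the number of non-zero quadratic residues is (p-1)/2.
= (2087-1)/2
= 1043

1043


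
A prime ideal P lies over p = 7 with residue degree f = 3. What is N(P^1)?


N(P^a) = p^(a*f)
= 7^(1*3)
= 7^3
= 343

343


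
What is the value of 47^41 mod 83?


p = 83 is prime and the exponent is (p-1)/2 = 41, so by Euler's criterion 47^41 = (47/83) = +1 or -1 mod 83.
Compute by square-and-multiply:
  41 = 32 + 8 + 1 (binary 101001)
  Repeated squaring mod 83: 47^1 = 47, 47^2 = 51, 47^4 = 28, 47^8 = 37, 47^16 = 41, 47^32 = 21
  47^41 = 47^32 * 47^8 * 47^1 = 21 * 37 * 47 mod 83
    21 * 37 = 777 = 30 mod 83
    30 * 47 = 1410 = 82 mod 83
  47^41 = 82 mod 83
Result 82 = p - 1 = -1 mod 83: 47 is a quadratic non-residue mod 83. As a residue in [0, p-1] the value is 82.
47^41 mod 83 = 82

82


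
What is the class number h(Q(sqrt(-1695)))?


K = Q(sqrt(-1695)). d mod 4 = 1, so D = disc(K) = d = -1695
h(K) equals the number of primitive reduced positive-definite forms (a, b, c) = a*x^2 + b*x*y + c*y^2 with b^2 - 4ac = D,
where reduced means |b| <= a <= c, with b >= 0 whenever |b| = a or a = c, and primitive means gcd(a, b, c) = 1.
Reduced forces 3a^2 <= |D| = 1695, so 1 <= a <= 23; b must have the parity of D, and c = (b^2 - D)/(4a) must be an integer >= a.
Enumerate a = 1..23, b in [-a, a]:
  a=1: (1, 1, 424)  [1]
  a=2: (2, -1, 212), (2, 1, 212)  [2]
  a=3: (3, 3, 142)  [1]
  a=4: (4, -1, 106), (4, 1, 106)  [2]
  a=5: (5, 5, 86)  [1]
  a=6: (6, -3, 71), (6, 3, 71)  [2]
  a=7: none
  a=8: (8, -1, 53), (8, 1, 53)  [2]
  a=9: none
  a=10: (10, -5, 43), (10, 5, 43)  [2]
  a=11: none
  a=12: (12, -9, 37), (12, 9, 37)  [2]
  a=13..14: none
  a=15: (15, 15, 32)  [1]
  a=16: (16, -15, 30), (16, 15, 30)  [2]
  a=17..19: none
  a=20: (20, -15, 24), (20, 15, 24)  [2]
  a=21..23: none
Total reduced forms: 1 + 2 + 1 + 2 + 1 + 2 + 2 + 2 + 2 + 1 + 2 + 2 = 20
h = 20

20


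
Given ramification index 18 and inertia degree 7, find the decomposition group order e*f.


|D_P| = e * f
= 18 * 7
= 126

126


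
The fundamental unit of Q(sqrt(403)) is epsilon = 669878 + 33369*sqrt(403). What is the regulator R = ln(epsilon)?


epsilon = 669878 + 33369*sqrt(403)
= 1.3398e+06
R = ln(1.3398e+06)
= 14.1080

14.1080


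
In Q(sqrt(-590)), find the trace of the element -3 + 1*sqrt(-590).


Tr(a + b*sqrt(d)) = (a + b*sqrt(d)) + (a - b*sqrt(d)) = 2a
= 2 * (-3)
= -6

-6


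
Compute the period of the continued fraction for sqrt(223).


Run the CF algorithm for sqrt(223).
a_0 = floor(sqrt(223)) = 14; set m_0=0, q_0=1.
Recurrence: m' = q*a - m,  q' = (d - m'^2)/q,  a' = floor((a_0 + m')/q').
  step 1: m=14, q=27, a=1
  step 2: m=13, q=2, a=13
  step 3: m=13, q=27, a=1
  step 4: m=14, q=1, a=28
a_4 = 2*a_0 = 28, so the period closes here.
sqrt(223) = [14; 1, 13, 1, 28]
Period length = 4

4


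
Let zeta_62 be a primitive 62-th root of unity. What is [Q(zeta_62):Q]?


The degree equals Euler's totient phi(62).
62 = 2 * 31
phi(62) = 30

30


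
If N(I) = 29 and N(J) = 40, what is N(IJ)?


N(IJ) = N(I) * N(J)
= 29 * 40
= 1160

1160


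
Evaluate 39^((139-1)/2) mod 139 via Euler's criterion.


p = 139 is prime and the exponent is (p-1)/2 = 69, so by Euler's criterion 39^69 = (39/139) = +1 or -1 mod 139.
Compute by square-and-multiply:
  69 = 64 + 4 + 1 (binary 1000101)
  Repeated squaring mod 139: 39^1 = 39, 39^2 = 131, 39^4 = 64, 39^8 = 65, 39^16 = 55, 39^32 = 106, 39^64 = 116
  39^69 = 39^64 * 39^4 * 39^1 = 116 * 64 * 39 mod 139
    116 * 64 = 7424 = 57 mod 139
    57 * 39 = 2223 = 138 mod 139
  39^69 = 138 mod 139
Result 138 = p - 1 = -1 mod 139: 39 is a quadratic non-residue mod 139. As a residue in [0, p-1] the value is 138.
39^69 mod 139 = 138

138


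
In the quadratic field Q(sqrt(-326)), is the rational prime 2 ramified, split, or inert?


K = Q(sqrt(-326)). Since d mod 4 = 2, disc(K) = -1304.
Check p | disc: -1304 mod 2 = 0.
p divides disc, so p ramifies: (p) = P^2 with e=2, f=1, g=1.
Therefore p is ramified.

ramified


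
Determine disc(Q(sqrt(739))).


For K = Q(sqrt(d)) with d squarefree: disc(K) = d if d = 1 mod 4, and disc(K) = 4d if d = 2 or 3 mod 4.
Here d = 739, and d mod 4 = 3.
d = 3 mod 4, not 1 (O_K = Z[sqrt(d)]), so disc(K) = 4d = 4 * (739) = 2956

2956


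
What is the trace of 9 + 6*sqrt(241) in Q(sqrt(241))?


Tr(a + b*sqrt(d)) = (a + b*sqrt(d)) + (a - b*sqrt(d)) = 2a
= 2 * (9)
= 18

18


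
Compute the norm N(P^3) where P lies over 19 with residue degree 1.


N(P^a) = p^(a*f)
= 19^(3*1)
= 19^3
= 6859

6859


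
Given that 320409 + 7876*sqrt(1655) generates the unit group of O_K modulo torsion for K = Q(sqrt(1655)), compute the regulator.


epsilon = 320409 + 7876*sqrt(1655)
= 640818.0000
R = ln(640818.0000)
= 13.3705

13.3705


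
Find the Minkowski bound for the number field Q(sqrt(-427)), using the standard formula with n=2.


d = -427, d mod 4 = 1, so disc(K) = d = -427; |disc(K)| = 427
Imaginary quadratic field, so n = 2, s = r2 = 1, r1 = 0
M = (n!/n^n) * (4/pi)^s * sqrt(|disc(K)|) = (2!/2^2) * (4/pi)^1 * sqrt(427)
= 0.5 * 1.273240 * 20.663978
= 13.1551

13.1551


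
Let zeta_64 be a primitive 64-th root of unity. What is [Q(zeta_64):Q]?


The degree equals Euler's totient phi(64).
64 = 2^6
phi(64) = 32

32


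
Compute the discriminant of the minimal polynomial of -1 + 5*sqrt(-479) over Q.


The element -1 + 5*sqrt(-479) has minimal polynomial:
x^2 + 2*x + 11976
Discriminant = (2)^2 - 4*(11976)
= 4 - 47904
= -47900

-47900


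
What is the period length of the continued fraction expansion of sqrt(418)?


Run the CF algorithm for sqrt(418).
a_0 = floor(sqrt(418)) = 20; set m_0=0, q_0=1.
Recurrence: m' = q*a - m,  q' = (d - m'^2)/q,  a' = floor((a_0 + m')/q').
  step 1: m=20, q=18, a=2
  step 2: m=16, q=9, a=4
  step 3: m=20, q=2, a=20
  step 4: m=20, q=9, a=4
  step 5: m=16, q=18, a=2
  step 6: m=20, q=1, a=40
a_6 = 2*a_0 = 40, so the period closes here.
sqrt(418) = [20; 2, 4, 20, 4, 2, 40]
Period length = 6

6


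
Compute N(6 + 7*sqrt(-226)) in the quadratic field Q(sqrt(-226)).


N(a + b*sqrt(d)) = a^2 - d*b^2
= (6)^2 - (-226)*(7)^2
= 36 + 11074
= 11110

11110


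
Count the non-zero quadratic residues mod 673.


For prime p, the number of non-zero quadratic residues is (p-1)/2.
= (673-1)/2
= 336

336


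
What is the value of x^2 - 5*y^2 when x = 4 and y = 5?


x^2 - d*y^2
= 4^2 - 5*5^2
= 16 - 125
= -109

-109


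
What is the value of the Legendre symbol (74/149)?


p = 149 is prime, so compute (74/149) with the reciprocity algorithm (Jacobi-symbol steps: pull out 2s via (2/n), flip via reciprocity, reduce):
  pull out 2: (2/149) = -1  (since 149 mod 8 = 5)
  reciprocity: (37/149) -> +(149/37)
  reduce: (1/37)
  (1/37) = 1
Product of signs = -1
(74/149) = -1

-1


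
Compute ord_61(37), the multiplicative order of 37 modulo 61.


We want ord_61(37), the smallest k >= 1 with 37^k = 1 mod 61.
n = 61 = 61, phi(61) = 60; the order divides phi(n).
Divisors of 60: 1, 2, 3, 4, 5, 6, 10, 12, 15, 20, 30, 60
Repeated squaring mod 61: 37^1 = 37, 37^2 = 27, 37^4 = 58, 37^8 = 9, 37^16 = 20, 37^32 = 34
Test divisors in increasing order:
  k=1: 37^1 = 37 mod 61
  k=2: 37^2 = 27 mod 61
  k=3: 37^3 = 27 * 37 = 23 mod 61
  k=4: 37^4 = 58 mod 61
  k=5: 37^5 = 58 * 37 = 11 mod 61
  k=6: 37^6 = 58 * 27 = 41 mod 61
  k=10: 37^10 = 9 * 27 = 60 mod 61
  k=12: 37^12 = 9 * 58 = 34 mod 61
  k=15: 37^15 = 9 * 58 * 27 * 37 = 50 mod 61
  k=20: 37^20 = 20 * 58 = 1 mod 61  <- first divisor giving 1
Order = 20

20


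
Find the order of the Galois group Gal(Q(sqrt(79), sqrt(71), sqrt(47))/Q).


The 3 square roots of distinct primes are multiplicatively independent over Q,
so [K:Q] = 2^3 and Gal(K/Q) is isomorphic to (Z/2Z)^3.
|Gal| = 2^3 = 8

8


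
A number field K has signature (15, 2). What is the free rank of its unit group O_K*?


By Dirichlet's unit theorem:
rank = r1 + r2 - 1
= 15 + 2 - 1
= 16

16


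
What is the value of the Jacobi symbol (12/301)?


Compute (12/301) via quadratic reciprocity:
  pull out 2: (2/301) = -1  (since 301 mod 8 = 5)
  pull out 2: (2/301) = -1  (since 301 mod 8 = 5)
  reciprocity: (3/301) -> +(301/3)
  reduce: (1/3)
  (1/3) = 1
Product of signs = 1

1


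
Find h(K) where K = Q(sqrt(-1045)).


K = Q(sqrt(-1045)). d mod 4 = 3, so D = disc(K) = 4d = -4180
h(K) equals the number of primitive reduced positive-definite forms (a, b, c) = a*x^2 + b*x*y + c*y^2 with b^2 - 4ac = D,
where reduced means |b| <= a <= c, with b >= 0 whenever |b| = a or a = c, and primitive means gcd(a, b, c) = 1.
Reduced forces 3a^2 <= |D| = 4180, so 1 <= a <= 37; b must have the parity of D, and c = (b^2 - D)/(4a) must be an integer >= a.
Enumerate a = 1..37, b in [-a, a]:
  a=1: (1, 0, 1045)  [1]
  a=2: (2, 2, 523)  [1]
  a=3..4: none
  a=5: (5, 0, 209)  [1]
  a=6..9: none
  a=10: (10, 10, 107)  [1]
  a=11: (11, 0, 95)  [1]
  a=12..16: none
  a=17: (17, -6, 62), (17, 6, 62)  [2]
  a=18: none
  a=19: (19, 0, 55)  [1]
  a=20..21: none
  a=22: (22, 22, 53)  [1]
  a=23: (23, -12, 47), (23, 12, 47)  [2]
  a=24..28: none
  a=29: (29, -24, 41), (29, 24, 41)  [2]
  a=30: none
  a=31: (31, -6, 34), (31, 6, 34)  [2]
  a=32..36: none
  a=37: (37, 36, 37)  [1]
Total reduced forms: 1 + 1 + 1 + 1 + 1 + 2 + 1 + 1 + 2 + 2 + 2 + 1 = 16
h = 16

16


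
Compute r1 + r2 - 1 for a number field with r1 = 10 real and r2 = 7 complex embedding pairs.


By Dirichlet's unit theorem:
rank = r1 + r2 - 1
= 10 + 7 - 1
= 16

16


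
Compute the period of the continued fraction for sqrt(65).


Run the CF algorithm for sqrt(65).
a_0 = floor(sqrt(65)) = 8; set m_0=0, q_0=1.
Recurrence: m' = q*a - m,  q' = (d - m'^2)/q,  a' = floor((a_0 + m')/q').
  step 1: m=8, q=1, a=16
a_1 = 2*a_0 = 16, so the period closes here.
sqrt(65) = [8; 16]
Period length = 1

1


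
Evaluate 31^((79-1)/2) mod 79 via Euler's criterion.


p = 79 is prime and the exponent is (p-1)/2 = 39, so by Euler's criterion 31^39 = (31/79) = +1 or -1 mod 79.
Compute by square-and-multiply:
  39 = 32 + 4 + 2 + 1 (binary 100111)
  Repeated squaring mod 79: 31^1 = 31, 31^2 = 13, 31^4 = 11, 31^8 = 42, 31^16 = 26, 31^32 = 44
  31^39 = 31^32 * 31^4 * 31^2 * 31^1 = 44 * 11 * 13 * 31 mod 79
    44 * 11 = 484 = 10 mod 79
    10 * 13 = 130 = 51 mod 79
    51 * 31 = 1581 = 1 mod 79
  31^39 = 1 mod 79
Result 1: 31 is a quadratic residue mod 79.
31^39 mod 79 = 1

1


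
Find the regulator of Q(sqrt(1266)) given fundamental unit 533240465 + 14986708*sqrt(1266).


epsilon = 533240465 + 14986708*sqrt(1266)
= 1.0665e+09
R = ln(1.0665e+09)
= 20.7876

20.7876


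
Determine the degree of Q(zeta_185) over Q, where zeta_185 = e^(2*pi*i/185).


The degree equals Euler's totient phi(185).
185 = 5 * 37
phi(185) = 144

144


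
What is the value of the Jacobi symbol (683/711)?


Compute (683/711) via quadratic reciprocity:
  reciprocity: (683/711) -> -(711/683)
  reduce: (28/683)
  pull out 2: (2/683) = -1  (since 683 mod 8 = 3)
  pull out 2: (2/683) = -1  (since 683 mod 8 = 3)
  reciprocity: (7/683) -> -(683/7)
  reduce: (4/7)
  pull out 2: (2/7) = +1  (since 7 mod 8 = 7)
  pull out 2: (2/7) = +1  (since 7 mod 8 = 7)
  (1/7) = 1
Product of signs = 1

1


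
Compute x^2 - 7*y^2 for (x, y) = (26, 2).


x^2 - d*y^2
= 26^2 - 7*2^2
= 676 - 28
= 648

648


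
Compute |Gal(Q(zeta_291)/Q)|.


|Gal(Q(zeta_291)/Q)| = phi(291)
= 192

192


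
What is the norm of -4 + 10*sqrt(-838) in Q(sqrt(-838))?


N(a + b*sqrt(d)) = a^2 - d*b^2
= (-4)^2 - (-838)*(10)^2
= 16 + 83800
= 83816

83816


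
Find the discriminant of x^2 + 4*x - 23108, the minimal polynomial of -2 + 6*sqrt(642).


The element -2 + 6*sqrt(642) has minimal polynomial:
x^2 + 4*x - 23108
Discriminant = (4)^2 - 4*(-23108)
= 16 + 92432
= 92448

92448


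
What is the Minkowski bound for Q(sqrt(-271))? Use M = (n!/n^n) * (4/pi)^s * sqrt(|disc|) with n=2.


d = -271, d mod 4 = 1, so disc(K) = d = -271; |disc(K)| = 271
Imaginary quadratic field, so n = 2, s = r2 = 1, r1 = 0
M = (n!/n^n) * (4/pi)^s * sqrt(|disc(K)|) = (2!/2^2) * (4/pi)^1 * sqrt(271)
= 0.5 * 1.273240 * 16.462078
= 10.4801

10.4801


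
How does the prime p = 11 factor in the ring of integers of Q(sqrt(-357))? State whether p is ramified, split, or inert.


K = Q(sqrt(-357)). Since d mod 4 = 3, disc(K) = -1428.
Check p | disc: -1428 mod 11 = 2.
p does not divide disc. Compute Legendre symbol (d/p):
6^((11-1)/2) mod 11 = -1
(d/p) = -1, so p is inert: (p) stays prime with e=1, f=2, g=1.
Therefore p is inert.

inert


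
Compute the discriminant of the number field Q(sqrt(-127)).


For K = Q(sqrt(d)) with d squarefree: disc(K) = d if d = 1 mod 4, and disc(K) = 4d if d = 2 or 3 mod 4.
Here d = -127, and d mod 4 = 1.
d = 1 mod 4 (O_K = Z[(1+sqrt(d))/2]), so disc(K) = d = -127

-127


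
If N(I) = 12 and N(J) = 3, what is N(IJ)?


N(IJ) = N(I) * N(J)
= 12 * 3
= 36

36


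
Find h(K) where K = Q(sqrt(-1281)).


K = Q(sqrt(-1281)). d mod 4 = 3, so D = disc(K) = 4d = -5124
h(K) equals the number of primitive reduced positive-definite forms (a, b, c) = a*x^2 + b*x*y + c*y^2 with b^2 - 4ac = D,
where reduced means |b| <= a <= c, with b >= 0 whenever |b| = a or a = c, and primitive means gcd(a, b, c) = 1.
Reduced forces 3a^2 <= |D| = 5124, so 1 <= a <= 41; b must have the parity of D, and c = (b^2 - D)/(4a) must be an integer >= a.
Enumerate a = 1..41, b in [-a, a]:
  a=1: (1, 0, 1281)  [1]
  a=2: (2, 2, 641)  [1]
  a=3: (3, 0, 427)  [1]
  a=4: none
  a=5: (5, -4, 257), (5, 4, 257)  [2]
  a=6: (6, 6, 215)  [1]
  a=7: (7, 0, 183)  [1]
  a=8..9: none
  a=10: (10, -6, 129), (10, 6, 129)  [2]
  a=11..13: none
  a=14: (14, 14, 95)  [1]
  a=15: (15, -6, 86), (15, 6, 86)  [2]
  a=16..18: none
  a=19: (19, -14, 70), (19, 14, 70)  [2]
  a=20: none
  a=21: (21, 0, 61)  [1]
  a=22..24: none
  a=25: (25, -24, 57), (25, 24, 57)  [2]
  a=26..28: none
  a=29: (29, -26, 50), (29, 26, 50)  [2]
  a=30: (30, -6, 43), (30, 6, 43)  [2]
  a=31..34: none
  a=35: (35, -14, 38), (35, 14, 38)  [2]
  a=36..40: none
  a=41: (41, 40, 41)  [1]
Total reduced forms: 1 + 1 + 1 + 2 + 1 + 1 + 2 + 1 + 2 + 2 + 1 + 2 + 2 + 2 + 2 + 1 = 24
h = 24

24


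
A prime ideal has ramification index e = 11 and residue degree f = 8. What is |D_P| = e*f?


|D_P| = e * f
= 11 * 8
= 88

88


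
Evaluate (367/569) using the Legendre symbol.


p = 569 is prime, so compute (367/569) with the reciprocity algorithm (Jacobi-symbol steps: pull out 2s via (2/n), flip via reciprocity, reduce):
  reciprocity: (367/569) -> +(569/367)
  reduce: (202/367)
  pull out 2: (2/367) = +1  (since 367 mod 8 = 7)
  reciprocity: (101/367) -> +(367/101)
  reduce: (64/101)
  pull out 2: (2/101) = -1  (since 101 mod 8 = 5)
  pull out 2: (2/101) = -1  (since 101 mod 8 = 5)
  pull out 2: (2/101) = -1  (since 101 mod 8 = 5)
  pull out 2: (2/101) = -1  (since 101 mod 8 = 5)
  pull out 2: (2/101) = -1  (since 101 mod 8 = 5)
  pull out 2: (2/101) = -1  (since 101 mod 8 = 5)
  (1/101) = 1
Product of signs = 1
(367/569) = 1

1


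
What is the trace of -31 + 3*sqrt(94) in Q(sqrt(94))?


Tr(a + b*sqrt(d)) = (a + b*sqrt(d)) + (a - b*sqrt(d)) = 2a
= 2 * (-31)
= -62

-62


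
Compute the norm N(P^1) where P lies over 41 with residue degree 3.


N(P^a) = p^(a*f)
= 41^(1*3)
= 41^3
= 68921

68921


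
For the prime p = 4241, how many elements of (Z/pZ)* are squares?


For prime p, the number of non-zero quadratic residues is (p-1)/2.
= (4241-1)/2
= 2120

2120


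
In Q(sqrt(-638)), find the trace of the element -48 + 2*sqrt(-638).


Tr(a + b*sqrt(d)) = (a + b*sqrt(d)) + (a - b*sqrt(d)) = 2a
= 2 * (-48)
= -96

-96


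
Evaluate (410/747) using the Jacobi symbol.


Compute (410/747) via quadratic reciprocity:
  pull out 2: (2/747) = -1  (since 747 mod 8 = 3)
  reciprocity: (205/747) -> +(747/205)
  reduce: (132/205)
  pull out 2: (2/205) = -1  (since 205 mod 8 = 5)
  pull out 2: (2/205) = -1  (since 205 mod 8 = 5)
  reciprocity: (33/205) -> +(205/33)
  reduce: (7/33)
  reciprocity: (7/33) -> +(33/7)
  reduce: (5/7)
  reciprocity: (5/7) -> +(7/5)
  reduce: (2/5)
  pull out 2: (2/5) = -1  (since 5 mod 8 = 5)
  (1/5) = 1
Product of signs = 1

1


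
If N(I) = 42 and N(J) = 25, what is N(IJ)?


N(IJ) = N(I) * N(J)
= 42 * 25
= 1050

1050


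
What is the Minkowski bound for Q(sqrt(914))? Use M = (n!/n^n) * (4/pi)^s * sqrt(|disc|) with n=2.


d = 914, d mod 4 = 2, so disc(K) = 4d = 3656; |disc(K)| = 3656
Real quadratic field, so n = 2, s = r2 = 0, r1 = 2
M = (n!/n^n) * (4/pi)^s * sqrt(|disc(K)|) = (2!/2^2) * (4/pi)^0 * sqrt(3656)
= 0.5 * 1.000000 * 60.464866
= 30.2324

30.2324


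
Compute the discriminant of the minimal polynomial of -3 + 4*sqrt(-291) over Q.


The element -3 + 4*sqrt(-291) has minimal polynomial:
x^2 + 6*x + 4665
Discriminant = (6)^2 - 4*(4665)
= 36 - 18660
= -18624

-18624


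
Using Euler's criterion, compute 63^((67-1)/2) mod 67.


p = 67 is prime and the exponent is (p-1)/2 = 33, so by Euler's criterion 63^33 = (63/67) = +1 or -1 mod 67.
Compute by square-and-multiply:
  33 = 32 + 1 (binary 100001)
  Repeated squaring mod 67: 63^1 = 63, 63^2 = 16, 63^4 = 55, 63^8 = 10, 63^16 = 33, 63^32 = 17
  63^33 = 63^32 * 63^1 = 17 * 63 mod 67
    17 * 63 = 1071 = 66 mod 67
  63^33 = 66 mod 67
Result 66 = p - 1 = -1 mod 67: 63 is a quadratic non-residue mod 67. As a residue in [0, p-1] the value is 66.
63^33 mod 67 = 66

66


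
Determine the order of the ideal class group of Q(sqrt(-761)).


K = Q(sqrt(-761)). d mod 4 = 3, so D = disc(K) = 4d = -3044
h(K) equals the number of primitive reduced positive-definite forms (a, b, c) = a*x^2 + b*x*y + c*y^2 with b^2 - 4ac = D,
where reduced means |b| <= a <= c, with b >= 0 whenever |b| = a or a = c, and primitive means gcd(a, b, c) = 1.
Reduced forces 3a^2 <= |D| = 3044, so 1 <= a <= 31; b must have the parity of D, and c = (b^2 - D)/(4a) must be an integer >= a.
Enumerate a = 1..31, b in [-a, a]:
  a=1: (1, 0, 761)  [1]
  a=2: (2, 2, 381)  [1]
  a=3: (3, -2, 254), (3, 2, 254)  [2]
  a=4: none
  a=5: (5, -4, 153), (5, 4, 153)  [2]
  a=6: (6, -2, 127), (6, 2, 127)  [2]
  a=7: (7, -6, 110), (7, 6, 110)  [2]
  a=8: none
  a=9: (9, -4, 85), (9, 4, 85)  [2]
  a=10: (10, -6, 77), (10, 6, 77)  [2]
  a=11: (11, -6, 70), (11, 6, 70)  [2]
  a=12..13: none
  a=14: (14, -6, 55), (14, 6, 55)  [2]
  a=15: (15, -14, 54), (15, -4, 51), (15, 4, 51), (15, 14, 54)  [4]
  a=16: none
  a=17: (17, -4, 45), (17, 4, 45)  [2]
  a=18: (18, -14, 45), (18, 14, 45)  [2]
  a=19..20: none
  a=21: (21, -20, 41), (21, -8, 37), (21, 8, 37), (21, 20, 41)  [4]
  a=22: (22, -6, 35), (22, 6, 35)  [2]
  a=23..24: none
  a=25: (25, -16, 33), (25, 16, 33)  [2]
  a=26: none
  a=27: (27, -14, 30), (27, 14, 30)  [2]
  a=28: none
  a=29: (29, -28, 33), (29, 28, 33)  [2]
  a=30: (30, -26, 31), (30, 26, 31)  [2]
  a=31: none
Total reduced forms: 1 + 1 + 2 + 2 + 2 + 2 + 2 + 2 + 2 + 2 + 4 + 2 + 2 + 4 + 2 + 2 + 2 + 2 + 2 = 40
h = 40

40
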